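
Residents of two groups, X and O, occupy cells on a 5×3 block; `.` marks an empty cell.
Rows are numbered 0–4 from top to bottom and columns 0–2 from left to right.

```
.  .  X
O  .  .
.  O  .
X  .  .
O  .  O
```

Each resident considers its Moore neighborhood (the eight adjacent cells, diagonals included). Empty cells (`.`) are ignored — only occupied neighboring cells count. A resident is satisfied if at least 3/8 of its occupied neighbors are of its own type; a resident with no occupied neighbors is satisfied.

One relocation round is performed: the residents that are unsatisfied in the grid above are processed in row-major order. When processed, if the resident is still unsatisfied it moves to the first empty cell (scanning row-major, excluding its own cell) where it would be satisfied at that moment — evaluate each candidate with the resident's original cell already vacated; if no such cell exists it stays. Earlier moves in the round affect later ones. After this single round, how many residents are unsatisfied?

0

Initially unsatisfied (in order): (3,0), (4,0).
  (3,0) → (0,1).
  (4,0): now satisfied by earlier moves; stays.
Resulting grid:
. X X
O . .
. O .
. . .
O . O
All satisfied now.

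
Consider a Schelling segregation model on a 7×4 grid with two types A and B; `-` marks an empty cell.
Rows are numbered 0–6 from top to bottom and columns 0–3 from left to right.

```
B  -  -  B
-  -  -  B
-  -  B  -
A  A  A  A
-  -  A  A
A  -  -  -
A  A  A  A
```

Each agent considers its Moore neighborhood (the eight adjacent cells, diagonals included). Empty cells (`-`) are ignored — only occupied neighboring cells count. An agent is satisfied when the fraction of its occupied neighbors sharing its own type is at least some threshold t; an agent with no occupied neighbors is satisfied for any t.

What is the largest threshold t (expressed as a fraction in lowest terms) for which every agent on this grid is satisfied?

1/4

(0,0)B — no occupied neighbors
(0,3)B 1/1
(1,3)B 2/2
(2,2)B 1/4
(3,0)A 1/1
(3,1)A 3/4
(3,2)A 4/5
(3,3)A 3/4
(4,2)A 4/4
(4,3)A 3/3
(5,0)A 2/2
(6,0)A 2/2
(6,1)A 3/3
(6,2)A 2/2
(6,3)A 1/1
The smallest same-type fraction is 1/4 at (2,2), which reduces to 1/4. Any threshold above that leaves this agent unsatisfied.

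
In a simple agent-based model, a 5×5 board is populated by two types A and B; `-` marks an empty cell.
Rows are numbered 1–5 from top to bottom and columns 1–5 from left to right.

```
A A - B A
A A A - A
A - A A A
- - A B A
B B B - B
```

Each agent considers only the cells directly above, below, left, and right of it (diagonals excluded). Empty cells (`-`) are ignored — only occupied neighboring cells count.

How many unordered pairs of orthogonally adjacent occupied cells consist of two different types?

Scan each occupied cell's neighbors to the right and below so each pair is counted once.
From row 1: 1 unlike of 5 pairs (running 1/5).
From row 2: 0 unlike of 5 pairs (running 1/10).
From row 3: 1 unlike of 5 pairs (running 2/15).
From row 4: 4 unlike of 4 pairs (running 6/19).
From row 5: 0 unlike of 2 pairs (running 6/21).
Total adjacent occupied pairs: 21; unlike-type pairs: 6.

6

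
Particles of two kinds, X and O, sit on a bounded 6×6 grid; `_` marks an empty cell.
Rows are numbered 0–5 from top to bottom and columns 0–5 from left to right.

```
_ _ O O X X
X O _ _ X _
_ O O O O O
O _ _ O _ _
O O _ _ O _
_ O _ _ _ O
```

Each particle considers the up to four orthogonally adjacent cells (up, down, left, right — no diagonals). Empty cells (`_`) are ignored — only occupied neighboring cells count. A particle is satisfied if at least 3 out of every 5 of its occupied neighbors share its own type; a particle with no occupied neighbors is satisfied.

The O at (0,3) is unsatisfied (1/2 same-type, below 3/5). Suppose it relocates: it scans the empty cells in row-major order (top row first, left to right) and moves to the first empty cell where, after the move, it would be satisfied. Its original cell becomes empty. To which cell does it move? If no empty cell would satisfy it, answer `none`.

(0,1)

Vacating (0,3). Empty cells in order:
  (0,0): 0/1 same-type → still unsatisfied.
  (0,1): 2/2 same-type → satisfied — stop here.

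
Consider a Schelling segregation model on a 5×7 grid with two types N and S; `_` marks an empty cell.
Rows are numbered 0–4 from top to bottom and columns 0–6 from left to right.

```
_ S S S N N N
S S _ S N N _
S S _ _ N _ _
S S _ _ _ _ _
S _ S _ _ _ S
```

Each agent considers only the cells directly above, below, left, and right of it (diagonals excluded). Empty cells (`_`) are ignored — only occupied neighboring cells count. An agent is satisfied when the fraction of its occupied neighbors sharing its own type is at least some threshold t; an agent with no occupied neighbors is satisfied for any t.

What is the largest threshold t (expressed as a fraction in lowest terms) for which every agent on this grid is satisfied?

1/2

Row 0: (0,1)S 2/2 · (0,2)S 2/2 · (0,3)S 2/3 · (0,4)N 2/3 · (0,5)N 3/3 · (0,6)N 1/1
Row 1: (1,0)S 2/2 · (1,1)S 3/3 · (1,3)S 1/2 · (1,4)N 3/4 · (1,5)N 2/2
Row 2: (2,0)S 3/3 · (2,1)S 3/3 · (2,4)N 1/1
Row 3: (3,0)S 3/3 · (3,1)S 2/2
Row 4: (4,0)S 1/1 · (4,2)S — no occupied neighbors · (4,6)S — no occupied neighbors
The smallest same-type fraction is 1/2 at (1,3), which reduces to 1/2. Any threshold above that leaves this agent unsatisfied.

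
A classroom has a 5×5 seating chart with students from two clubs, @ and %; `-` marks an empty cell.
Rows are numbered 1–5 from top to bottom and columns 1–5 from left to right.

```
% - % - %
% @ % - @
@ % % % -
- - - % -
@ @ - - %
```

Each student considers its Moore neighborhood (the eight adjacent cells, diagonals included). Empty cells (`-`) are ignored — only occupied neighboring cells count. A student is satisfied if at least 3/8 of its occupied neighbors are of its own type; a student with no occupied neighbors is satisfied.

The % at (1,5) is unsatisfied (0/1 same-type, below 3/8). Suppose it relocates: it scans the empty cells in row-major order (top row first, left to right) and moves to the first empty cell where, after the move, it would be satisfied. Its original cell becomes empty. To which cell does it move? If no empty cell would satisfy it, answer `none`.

Vacating (1,5). Empty cells in order:
  (1,2): 4/5 same-type → satisfied — stop here.

(1,2)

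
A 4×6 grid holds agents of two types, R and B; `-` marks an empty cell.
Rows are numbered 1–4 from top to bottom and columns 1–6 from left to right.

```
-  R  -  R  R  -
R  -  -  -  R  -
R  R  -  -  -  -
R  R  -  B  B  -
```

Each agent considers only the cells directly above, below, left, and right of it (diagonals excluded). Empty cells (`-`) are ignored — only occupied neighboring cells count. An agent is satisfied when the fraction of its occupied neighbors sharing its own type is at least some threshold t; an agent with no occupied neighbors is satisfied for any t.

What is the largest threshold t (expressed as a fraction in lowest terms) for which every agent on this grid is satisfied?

1/1

(1,2)R — no occupied neighbors
(1,4)R 1/1
(1,5)R 2/2
(2,1)R 1/1
(2,5)R 1/1
(3,1)R 3/3
(3,2)R 2/2
(4,1)R 2/2
(4,2)R 2/2
(4,4)B 1/1
(4,5)B 1/1
The smallest same-type fraction is 1/1 at (1,4), which reduces to 1/1. Any threshold above that leaves this agent unsatisfied.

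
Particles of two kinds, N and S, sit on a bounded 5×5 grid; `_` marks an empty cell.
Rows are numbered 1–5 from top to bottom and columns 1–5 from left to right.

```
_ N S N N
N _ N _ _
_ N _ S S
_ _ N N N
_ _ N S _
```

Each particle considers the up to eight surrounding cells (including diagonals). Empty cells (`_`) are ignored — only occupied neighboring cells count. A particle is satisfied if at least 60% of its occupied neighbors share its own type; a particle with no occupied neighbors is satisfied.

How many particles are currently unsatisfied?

6

(1,2)N 2/3 satisfied
(1,3)S 0/3 not
(1,4)N 2/3 satisfied
(1,5)N 1/1 satisfied
(2,1)N 2/2 satisfied
(2,3)N 3/5 satisfied
(3,2)N 3/3 satisfied
(3,4)S 1/5 not
(3,5)S 1/3 not
(4,3)N 3/5 satisfied
(4,4)N 3/6 not
(4,5)N 1/4 not
(5,3)N 2/3 satisfied
(5,4)S 0/4 not
Unsatisfied: (1,3), (3,4), (3,5), (4,4), (4,5), (5,4) — 6 in total.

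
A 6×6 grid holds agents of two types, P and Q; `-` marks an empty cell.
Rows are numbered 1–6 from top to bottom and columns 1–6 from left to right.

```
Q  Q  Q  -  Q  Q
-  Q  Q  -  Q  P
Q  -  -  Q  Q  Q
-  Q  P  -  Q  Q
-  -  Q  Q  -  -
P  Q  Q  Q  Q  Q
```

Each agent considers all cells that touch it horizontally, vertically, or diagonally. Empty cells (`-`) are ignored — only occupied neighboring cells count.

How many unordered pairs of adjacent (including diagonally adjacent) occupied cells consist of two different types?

Scan each occupied cell's neighbors to the right and below (and the two forward diagonals) so each pair is counted once.
From row 1: 2 unlike of 12 pairs (running 2/12).
From row 2: 3 unlike of 9 pairs (running 5/21).
From row 3: 1 unlike of 9 pairs (running 6/30).
From row 4: 3 unlike of 6 pairs (running 9/36).
From row 5: 0 unlike of 7 pairs (running 9/43).
From row 6: 1 unlike of 5 pairs (running 10/48).
Total adjacent occupied pairs: 48; unlike-type pairs: 10.

10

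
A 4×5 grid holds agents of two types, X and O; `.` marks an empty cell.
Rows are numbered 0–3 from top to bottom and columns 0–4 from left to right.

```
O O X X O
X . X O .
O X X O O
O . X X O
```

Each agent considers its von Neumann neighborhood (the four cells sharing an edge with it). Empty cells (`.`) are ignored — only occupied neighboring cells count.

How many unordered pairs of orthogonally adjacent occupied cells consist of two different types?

10

Scan each occupied cell's neighbors to the right and below so each pair is counted once.
From row 0: 4 unlike of 7 pairs (running 4/7).
From row 1: 2 unlike of 4 pairs (running 6/11).
From row 2: 3 unlike of 8 pairs (running 9/19).
From row 3: 1 unlike of 2 pairs (running 10/21).
Total adjacent occupied pairs: 21; unlike-type pairs: 10.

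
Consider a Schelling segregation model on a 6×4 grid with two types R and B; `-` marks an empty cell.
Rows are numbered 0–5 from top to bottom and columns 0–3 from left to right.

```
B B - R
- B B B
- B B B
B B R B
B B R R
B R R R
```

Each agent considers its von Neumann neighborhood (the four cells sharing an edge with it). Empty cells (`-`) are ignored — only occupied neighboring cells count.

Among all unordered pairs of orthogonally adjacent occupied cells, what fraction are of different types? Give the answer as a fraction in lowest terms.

Scan each occupied cell's neighbors to the right and below so each pair is counted once.
From row 0: 1 unlike of 3 pairs (running 1/3).
From row 1: 0 unlike of 5 pairs (running 1/8).
From row 2: 1 unlike of 5 pairs (running 2/13).
From row 3: 3 unlike of 7 pairs (running 5/20).
From row 4: 2 unlike of 7 pairs (running 7/27).
From row 5: 1 unlike of 3 pairs (running 8/30).
Total adjacent occupied pairs: 30; unlike-type pairs: 8.
8/30 reduces to 4/15.

4/15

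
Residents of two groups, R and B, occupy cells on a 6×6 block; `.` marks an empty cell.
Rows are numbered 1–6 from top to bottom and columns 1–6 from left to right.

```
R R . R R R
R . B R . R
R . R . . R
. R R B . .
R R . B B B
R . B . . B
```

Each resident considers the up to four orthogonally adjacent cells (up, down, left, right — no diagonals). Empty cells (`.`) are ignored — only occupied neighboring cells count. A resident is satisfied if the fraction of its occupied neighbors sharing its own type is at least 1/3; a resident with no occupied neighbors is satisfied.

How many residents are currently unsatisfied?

Row 1: (1,1)R 2/2 satisfied · (1,2)R 1/1 satisfied · (1,4)R 2/2 satisfied · (1,5)R 2/2 satisfied · (1,6)R 2/2 satisfied
Row 2: (2,1)R 2/2 satisfied · (2,3)B 0/2 not · (2,4)R 1/2 satisfied · (2,6)R 2/2 satisfied
Row 3: (3,1)R 1/1 satisfied · (3,3)R 1/2 satisfied · (3,6)R 1/1 satisfied
Row 4: (4,2)R 2/2 satisfied · (4,3)R 2/3 satisfied · (4,4)B 1/2 satisfied
Row 5: (5,1)R 2/2 satisfied · (5,2)R 2/2 satisfied · (5,4)B 2/2 satisfied · (5,5)B 2/2 satisfied · (5,6)B 2/2 satisfied
Row 6: (6,1)R 1/1 satisfied · (6,3)B 0/0 satisfied · (6,6)B 1/1 satisfied
Unsatisfied: (2,3) — 1 in total.

1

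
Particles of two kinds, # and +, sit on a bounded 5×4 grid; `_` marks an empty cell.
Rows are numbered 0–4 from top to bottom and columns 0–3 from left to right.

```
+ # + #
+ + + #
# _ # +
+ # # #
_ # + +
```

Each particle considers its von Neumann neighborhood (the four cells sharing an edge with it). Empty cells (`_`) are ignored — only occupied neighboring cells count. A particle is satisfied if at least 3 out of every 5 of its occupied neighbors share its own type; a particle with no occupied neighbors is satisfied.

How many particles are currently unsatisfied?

14

(0,0)+ 1/2 ✗
(0,1)# 0/3 ✗
(0,2)+ 1/3 ✗
(0,3)# 1/2 ✗
(1,0)+ 2/3 ✓
(1,1)+ 2/3 ✓
(1,2)+ 2/4 ✗
(1,3)# 1/3 ✗
(2,0)# 0/2 ✗
(2,2)# 1/3 ✗
(2,3)+ 0/3 ✗
(3,0)+ 0/2 ✗
(3,1)# 2/3 ✓
(3,2)# 3/4 ✓
(3,3)# 1/3 ✗
(4,1)# 1/2 ✗
(4,2)+ 1/3 ✗
(4,3)+ 1/2 ✗
Unsatisfied: (0,0), (0,1), (0,2), (0,3), (1,2), (1,3), (2,0), (2,2), (2,3), (3,0), (3,3), (4,1), (4,2), (4,3) — 14 in total.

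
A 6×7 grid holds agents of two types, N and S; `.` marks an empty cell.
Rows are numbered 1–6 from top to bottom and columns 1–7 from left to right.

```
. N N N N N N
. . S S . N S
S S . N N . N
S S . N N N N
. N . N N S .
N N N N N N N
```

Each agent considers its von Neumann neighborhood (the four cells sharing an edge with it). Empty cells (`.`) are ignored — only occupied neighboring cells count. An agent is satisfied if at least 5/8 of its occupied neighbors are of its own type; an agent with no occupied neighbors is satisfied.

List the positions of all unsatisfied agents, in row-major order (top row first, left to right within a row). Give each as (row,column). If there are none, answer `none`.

(1,7), (2,3), (2,4), (2,6), (2,7), (3,7), (5,2), (5,6)

Row 1: (1,2)N 1/1 ✓ · (1,3)N 2/3 ✓ · (1,4)N 2/3 ✓ · (1,5)N 2/2 ✓ · (1,6)N 3/3 ✓ · (1,7)N 1/2 ✗
Row 2: (2,3)S 1/2 ✗ · (2,4)S 1/3 ✗ · (2,6)N 1/2 ✗ · (2,7)S 0/3 ✗
Row 3: (3,1)S 2/2 ✓ · (3,2)S 2/2 ✓ · (3,4)N 2/3 ✓ · (3,5)N 2/2 ✓ · (3,7)N 1/2 ✗
Row 4: (4,1)S 2/2 ✓ · (4,2)S 2/3 ✓ · (4,4)N 3/3 ✓ · (4,5)N 4/4 ✓ · (4,6)N 2/3 ✓ · (4,7)N 2/2 ✓
Row 5: (5,2)N 1/2 ✗ · (5,4)N 3/3 ✓ · (5,5)N 3/4 ✓ · (5,6)S 0/3 ✗
Row 6: (6,1)N 1/1 ✓ · (6,2)N 3/3 ✓ · (6,3)N 2/2 ✓ · (6,4)N 3/3 ✓ · (6,5)N 3/3 ✓ · (6,6)N 2/3 ✓ · (6,7)N 1/1 ✓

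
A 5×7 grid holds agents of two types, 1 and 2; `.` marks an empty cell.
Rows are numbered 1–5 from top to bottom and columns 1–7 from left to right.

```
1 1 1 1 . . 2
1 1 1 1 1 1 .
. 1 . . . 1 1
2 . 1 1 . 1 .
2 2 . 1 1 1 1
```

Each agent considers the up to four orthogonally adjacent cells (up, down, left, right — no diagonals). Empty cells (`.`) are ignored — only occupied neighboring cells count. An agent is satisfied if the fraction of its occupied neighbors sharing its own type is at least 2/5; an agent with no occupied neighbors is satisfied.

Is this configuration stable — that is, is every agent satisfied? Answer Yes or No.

(1,1)1 2/2 ok
(1,2)1 3/3 ok
(1,3)1 3/3 ok
(1,4)1 2/2 ok
(1,7)2 0/0 ok
(2,1)1 2/2 ok
(2,2)1 4/4 ok
(2,3)1 3/3 ok
(2,4)1 3/3 ok
(2,5)1 2/2 ok
(2,6)1 2/2 ok
(3,2)1 1/1 ok
(3,6)1 3/3 ok
(3,7)1 1/1 ok
(4,1)2 1/1 ok
(4,3)1 1/1 ok
(4,4)1 2/2 ok
(4,6)1 2/2 ok
(5,1)2 2/2 ok
(5,2)2 1/1 ok
(5,4)1 2/2 ok
(5,5)1 2/2 ok
(5,6)1 3/3 ok
(5,7)1 1/1 ok
All meet the threshold, so the configuration is stable.

Yes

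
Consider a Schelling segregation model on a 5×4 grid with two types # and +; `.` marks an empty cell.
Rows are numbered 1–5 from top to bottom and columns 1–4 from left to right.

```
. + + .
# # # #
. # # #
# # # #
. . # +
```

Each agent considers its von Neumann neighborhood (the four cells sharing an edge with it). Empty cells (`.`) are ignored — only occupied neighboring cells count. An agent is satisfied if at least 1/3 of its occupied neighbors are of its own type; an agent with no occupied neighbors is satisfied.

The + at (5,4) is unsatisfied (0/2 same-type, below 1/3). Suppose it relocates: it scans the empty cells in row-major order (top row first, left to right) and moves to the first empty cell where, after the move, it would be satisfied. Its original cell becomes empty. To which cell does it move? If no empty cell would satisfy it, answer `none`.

Vacating (5,4). Empty cells in order:
  (1,1): 1/2 same-type → satisfied — stop here.

(1,1)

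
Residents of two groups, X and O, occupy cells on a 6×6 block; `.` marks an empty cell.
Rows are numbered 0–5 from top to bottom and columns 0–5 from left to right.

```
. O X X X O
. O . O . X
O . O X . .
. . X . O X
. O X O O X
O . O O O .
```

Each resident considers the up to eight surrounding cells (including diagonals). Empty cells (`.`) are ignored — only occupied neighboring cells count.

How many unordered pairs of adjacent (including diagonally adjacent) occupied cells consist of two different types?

22

Scan each occupied cell's neighbors to the right and below (and the two forward diagonals) so each pair is counted once.
From row 0: 7 unlike of 11 pairs (running 7/11).
From row 1: 1 unlike of 4 pairs (running 8/15).
From row 2: 3 unlike of 4 pairs (running 11/19).
From row 3: 5 unlike of 9 pairs (running 16/28).
From row 4: 6 unlike of 14 pairs (running 22/42).
From row 5: 0 unlike of 2 pairs (running 22/44).
Total adjacent occupied pairs: 44; unlike-type pairs: 22.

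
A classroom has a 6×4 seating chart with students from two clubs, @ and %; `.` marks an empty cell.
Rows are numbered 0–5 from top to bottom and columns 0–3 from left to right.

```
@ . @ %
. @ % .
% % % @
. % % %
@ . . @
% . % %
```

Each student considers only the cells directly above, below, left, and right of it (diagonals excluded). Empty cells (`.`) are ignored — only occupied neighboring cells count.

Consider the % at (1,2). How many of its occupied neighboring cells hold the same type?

1

Occupied neighbors of (1,2): (0,2)=@, (2,2)=%, (1,1)=@.
Same type (%): 1 of 3.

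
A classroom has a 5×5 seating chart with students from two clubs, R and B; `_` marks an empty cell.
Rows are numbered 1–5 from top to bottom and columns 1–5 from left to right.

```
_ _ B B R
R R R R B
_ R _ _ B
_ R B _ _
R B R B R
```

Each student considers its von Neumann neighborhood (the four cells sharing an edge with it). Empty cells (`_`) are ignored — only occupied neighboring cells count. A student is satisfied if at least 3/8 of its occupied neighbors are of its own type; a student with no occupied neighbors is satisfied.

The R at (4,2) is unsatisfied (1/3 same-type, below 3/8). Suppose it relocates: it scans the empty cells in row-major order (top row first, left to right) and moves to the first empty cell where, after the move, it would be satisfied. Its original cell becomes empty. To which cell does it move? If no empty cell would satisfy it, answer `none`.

Vacating (4,2). Empty cells in order:
  (1,1): 1/1 same-type → satisfied — stop here.

(1,1)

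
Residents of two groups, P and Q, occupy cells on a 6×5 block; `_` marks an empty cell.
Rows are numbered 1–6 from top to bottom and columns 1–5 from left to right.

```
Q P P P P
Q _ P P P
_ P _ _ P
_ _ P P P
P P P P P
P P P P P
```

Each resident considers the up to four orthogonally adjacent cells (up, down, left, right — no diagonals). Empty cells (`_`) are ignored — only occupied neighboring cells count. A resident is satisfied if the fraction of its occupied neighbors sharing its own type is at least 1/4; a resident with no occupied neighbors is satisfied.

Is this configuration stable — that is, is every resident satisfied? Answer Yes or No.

Row 1: (1,1)Q 1/2 satisfied · (1,2)P 1/2 satisfied · (1,3)P 3/3 satisfied · (1,4)P 3/3 satisfied · (1,5)P 2/2 satisfied
Row 2: (2,1)Q 1/1 satisfied · (2,3)P 2/2 satisfied · (2,4)P 3/3 satisfied · (2,5)P 3/3 satisfied
Row 3: (3,2)P 0/0 satisfied · (3,5)P 2/2 satisfied
Row 4: (4,3)P 2/2 satisfied · (4,4)P 3/3 satisfied · (4,5)P 3/3 satisfied
Row 5: (5,1)P 2/2 satisfied · (5,2)P 3/3 satisfied · (5,3)P 4/4 satisfied · (5,4)P 4/4 satisfied · (5,5)P 3/3 satisfied
Row 6: (6,1)P 2/2 satisfied · (6,2)P 3/3 satisfied · (6,3)P 3/3 satisfied · (6,4)P 3/3 satisfied · (6,5)P 2/2 satisfied
All meet the threshold, so the configuration is stable.

Yes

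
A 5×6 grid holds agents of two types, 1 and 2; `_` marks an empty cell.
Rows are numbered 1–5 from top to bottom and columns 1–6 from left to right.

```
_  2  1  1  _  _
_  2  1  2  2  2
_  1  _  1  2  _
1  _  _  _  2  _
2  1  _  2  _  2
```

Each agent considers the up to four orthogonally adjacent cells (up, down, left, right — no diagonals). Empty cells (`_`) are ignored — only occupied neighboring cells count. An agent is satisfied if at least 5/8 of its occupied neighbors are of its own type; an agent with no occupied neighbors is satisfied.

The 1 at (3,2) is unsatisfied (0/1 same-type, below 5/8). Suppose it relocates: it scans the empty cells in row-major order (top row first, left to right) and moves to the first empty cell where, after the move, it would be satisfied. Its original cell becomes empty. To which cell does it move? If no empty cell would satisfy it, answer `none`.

(3,1)

Vacating (3,2). Empty cells in order:
  (1,1): 0/1 same-type → still unsatisfied.
  (1,5): 1/2 same-type → still unsatisfied.
  (1,6): 0/1 same-type → still unsatisfied.
  (2,1): 0/1 same-type → still unsatisfied.
  (3,1): 1/1 same-type → satisfied — stop here.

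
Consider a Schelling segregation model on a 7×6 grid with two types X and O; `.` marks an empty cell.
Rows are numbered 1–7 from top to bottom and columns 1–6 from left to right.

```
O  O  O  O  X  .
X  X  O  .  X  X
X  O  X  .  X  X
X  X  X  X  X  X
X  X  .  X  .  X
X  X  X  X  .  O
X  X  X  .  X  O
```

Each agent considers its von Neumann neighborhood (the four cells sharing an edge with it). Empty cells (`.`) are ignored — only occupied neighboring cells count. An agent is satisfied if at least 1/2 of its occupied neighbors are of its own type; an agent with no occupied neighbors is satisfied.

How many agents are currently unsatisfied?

5

Row 1: (1,1)O 1/2 ✓ · (1,2)O 2/3 ✓ · (1,3)O 3/3 ✓ · (1,4)O 1/2 ✓ · (1,5)X 1/2 ✓
Row 2: (2,1)X 2/3 ✓ · (2,2)X 1/4 ✗ · (2,3)O 1/3 ✗ · (2,5)X 3/3 ✓ · (2,6)X 2/2 ✓
Row 3: (3,1)X 2/3 ✓ · (3,2)O 0/4 ✗ · (3,3)X 1/3 ✗ · (3,5)X 3/3 ✓ · (3,6)X 3/3 ✓
Row 4: (4,1)X 3/3 ✓ · (4,2)X 3/4 ✓ · (4,3)X 3/3 ✓ · (4,4)X 3/3 ✓ · (4,5)X 3/3 ✓ · (4,6)X 3/3 ✓
Row 5: (5,1)X 3/3 ✓ · (5,2)X 3/3 ✓ · (5,4)X 2/2 ✓ · (5,6)X 1/2 ✓
Row 6: (6,1)X 3/3 ✓ · (6,2)X 4/4 ✓ · (6,3)X 3/3 ✓ · (6,4)X 2/2 ✓ · (6,6)O 1/2 ✓
Row 7: (7,1)X 2/2 ✓ · (7,2)X 3/3 ✓ · (7,3)X 2/2 ✓ · (7,5)X 0/1 ✗ · (7,6)O 1/2 ✓
Unsatisfied: (2,2), (2,3), (3,2), (3,3), (7,5) — 5 in total.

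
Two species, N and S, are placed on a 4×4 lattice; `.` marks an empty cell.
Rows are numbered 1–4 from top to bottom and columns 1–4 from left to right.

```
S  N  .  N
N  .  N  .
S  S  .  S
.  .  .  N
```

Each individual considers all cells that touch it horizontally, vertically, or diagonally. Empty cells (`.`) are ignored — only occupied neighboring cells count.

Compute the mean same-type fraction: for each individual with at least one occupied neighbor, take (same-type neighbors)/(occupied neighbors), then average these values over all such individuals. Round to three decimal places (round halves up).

0.361

(1,1)S 0/2
(1,2)N 2/3
(1,4)N 1/1
(2,1)N 1/4
(2,3)N 2/4
(3,1)S 1/2
(3,2)S 1/3
(3,4)S 0/2
(4,4)N 0/1
Sum over 9 individuals: 0/2 + 2/3 + 1/1 + 1/4 + 2/4 + 1/2 + 1/3 + 0/2 + 0/1 = 13/4; mean = 13/4 ÷ 9 = 13/36 = 0.361111… → 0.361.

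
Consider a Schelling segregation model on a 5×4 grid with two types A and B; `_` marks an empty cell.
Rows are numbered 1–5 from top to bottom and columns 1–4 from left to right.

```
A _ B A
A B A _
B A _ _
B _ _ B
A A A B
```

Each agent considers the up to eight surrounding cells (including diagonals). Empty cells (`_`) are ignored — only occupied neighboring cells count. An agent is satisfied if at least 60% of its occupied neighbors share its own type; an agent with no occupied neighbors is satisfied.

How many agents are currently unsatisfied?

(1,1)A 1/2 ✗
(1,3)B 1/3 ✗
(1,4)A 1/2 ✗
(2,1)A 2/4 ✗
(2,2)B 2/6 ✗
(2,3)A 2/4 ✗
(3,1)B 2/4 ✗
(3,2)A 2/5 ✗
(4,1)B 1/4 ✗
(4,4)B 1/2 ✗
(5,1)A 1/2 ✗
(5,2)A 2/3 ✓
(5,3)A 1/3 ✗
(5,4)B 1/2 ✗
Unsatisfied: (1,1), (1,3), (1,4), (2,1), (2,2), (2,3), (3,1), (3,2), (4,1), (4,4), (5,1), (5,3), (5,4) — 13 in total.

13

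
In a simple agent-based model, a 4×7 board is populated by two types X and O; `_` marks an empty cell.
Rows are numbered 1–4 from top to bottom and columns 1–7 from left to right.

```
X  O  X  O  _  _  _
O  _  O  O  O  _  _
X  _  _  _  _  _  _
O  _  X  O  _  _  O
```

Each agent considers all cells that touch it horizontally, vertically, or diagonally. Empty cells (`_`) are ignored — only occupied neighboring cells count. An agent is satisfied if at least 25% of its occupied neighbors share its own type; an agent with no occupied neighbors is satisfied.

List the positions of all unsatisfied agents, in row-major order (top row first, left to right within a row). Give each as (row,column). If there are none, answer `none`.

(1,1), (1,3), (3,1), (4,1), (4,3), (4,4)

Row 1: (1,1)X 0/2 unhappy · (1,2)O 2/4 ok · (1,3)X 0/4 unhappy · (1,4)O 3/4 ok
Row 2: (2,1)O 1/3 ok · (2,3)O 3/4 ok · (2,4)O 3/4 ok · (2,5)O 2/2 ok
Row 3: (3,1)X 0/2 unhappy
Row 4: (4,1)O 0/1 unhappy · (4,3)X 0/1 unhappy · (4,4)O 0/1 unhappy · (4,7)O 0/0 ok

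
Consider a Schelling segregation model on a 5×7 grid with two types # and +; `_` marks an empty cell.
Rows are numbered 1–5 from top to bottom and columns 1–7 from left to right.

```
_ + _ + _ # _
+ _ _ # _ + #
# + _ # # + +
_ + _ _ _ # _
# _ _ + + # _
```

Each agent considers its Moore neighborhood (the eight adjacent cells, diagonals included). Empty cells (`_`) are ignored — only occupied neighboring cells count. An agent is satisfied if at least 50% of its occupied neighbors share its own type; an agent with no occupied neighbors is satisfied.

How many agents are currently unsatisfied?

(1,2)+ 1/1 satisfied
(1,4)+ 0/1 not
(1,6)# 1/2 satisfied
(2,1)+ 2/3 satisfied
(2,4)# 2/3 satisfied
(2,6)+ 2/5 not
(2,7)# 1/4 not
(3,1)# 0/3 not
(3,2)+ 2/3 satisfied
(3,4)# 2/2 satisfied
(3,5)# 3/5 satisfied
(3,6)+ 2/5 not
(3,7)+ 2/4 satisfied
(4,2)+ 1/3 not
(4,6)# 2/5 not
(5,1)# 0/1 not
(5,4)+ 1/1 satisfied
(5,5)+ 1/3 not
(5,6)# 1/2 satisfied
Unsatisfied: (1,4), (2,6), (2,7), (3,1), (3,6), (4,2), (4,6), (5,1), (5,5) — 9 in total.

9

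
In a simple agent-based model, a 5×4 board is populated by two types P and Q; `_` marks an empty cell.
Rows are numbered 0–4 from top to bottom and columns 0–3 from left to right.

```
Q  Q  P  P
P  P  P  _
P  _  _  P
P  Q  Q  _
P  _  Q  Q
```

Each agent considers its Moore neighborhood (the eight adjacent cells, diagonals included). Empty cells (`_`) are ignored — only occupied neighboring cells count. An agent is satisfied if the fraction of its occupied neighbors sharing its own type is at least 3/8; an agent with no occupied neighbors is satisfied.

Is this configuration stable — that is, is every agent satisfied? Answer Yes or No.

Row 0: (0,0)Q 1/3 unhappy · (0,1)Q 1/5 unhappy · (0,2)P 3/4 ok · (0,3)P 2/2 ok
Row 1: (1,0)P 2/4 ok · (1,1)P 4/6 ok · (1,2)P 4/5 ok
Row 2: (2,0)P 3/4 ok · (2,3)P 1/2 ok
Row 3: (3,0)P 2/3 ok · (3,1)Q 2/5 ok · (3,2)Q 3/4 ok
Row 4: (4,0)P 1/2 ok · (4,2)Q 3/3 ok · (4,3)Q 2/2 ok
For instance (0,0) has only 1/3 same-type neighbors, below 3/8.

No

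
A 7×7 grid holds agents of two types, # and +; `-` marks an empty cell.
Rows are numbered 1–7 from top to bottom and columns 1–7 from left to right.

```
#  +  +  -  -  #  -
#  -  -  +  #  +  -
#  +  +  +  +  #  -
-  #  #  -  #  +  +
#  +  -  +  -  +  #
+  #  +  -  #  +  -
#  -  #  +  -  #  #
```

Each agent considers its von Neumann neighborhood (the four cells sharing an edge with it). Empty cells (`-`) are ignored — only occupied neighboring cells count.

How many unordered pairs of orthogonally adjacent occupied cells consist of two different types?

26

Scan each occupied cell's neighbors to the right and below so each pair is counted once.
Row 1: #(1,1)–+(1,2)≠ #(1,1)–#(2,1)= +(1,2)–+(1,3)= #(1,6)–+(2,6)≠  → 2/4 unlike.
Row 2: #(2,1)–#(3,1)= +(2,4)–#(2,5)≠ +(2,4)–+(3,4)= #(2,5)–+(2,6)≠ #(2,5)–+(3,5)≠ +(2,6)–#(3,6)≠  → 4/6 unlike.
Row 3: #(3,1)–+(3,2)≠ +(3,2)–+(3,3)= +(3,2)–#(4,2)≠ +(3,3)–+(3,4)= +(3,3)–#(4,3)≠ +(3,4)–+(3,5)= +(3,5)–#(3,6)≠ +(3,5)–#(4,5)≠ #(3,6)–+(4,6)≠  → 6/9 unlike.
Row 4: #(4,2)–#(4,3)= #(4,2)–+(5,2)≠ #(4,5)–+(4,6)≠ +(4,6)–+(4,7)= +(4,6)–+(5,6)= +(4,7)–#(5,7)≠  → 3/6 unlike.
Row 5: #(5,1)–+(5,2)≠ #(5,1)–+(6,1)≠ +(5,2)–#(6,2)≠ +(5,6)–#(5,7)≠ +(5,6)–+(6,6)=  → 4/5 unlike.
Row 6: +(6,1)–#(6,2)≠ +(6,1)–#(7,1)≠ #(6,2)–+(6,3)≠ +(6,3)–#(7,3)≠ #(6,5)–+(6,6)≠ +(6,6)–#(7,6)≠  → 6/6 unlike.
Row 7: #(7,3)–+(7,4)≠ #(7,6)–#(7,7)=  → 1/2 unlike.
Total adjacent occupied pairs: 38; unlike-type pairs: 26.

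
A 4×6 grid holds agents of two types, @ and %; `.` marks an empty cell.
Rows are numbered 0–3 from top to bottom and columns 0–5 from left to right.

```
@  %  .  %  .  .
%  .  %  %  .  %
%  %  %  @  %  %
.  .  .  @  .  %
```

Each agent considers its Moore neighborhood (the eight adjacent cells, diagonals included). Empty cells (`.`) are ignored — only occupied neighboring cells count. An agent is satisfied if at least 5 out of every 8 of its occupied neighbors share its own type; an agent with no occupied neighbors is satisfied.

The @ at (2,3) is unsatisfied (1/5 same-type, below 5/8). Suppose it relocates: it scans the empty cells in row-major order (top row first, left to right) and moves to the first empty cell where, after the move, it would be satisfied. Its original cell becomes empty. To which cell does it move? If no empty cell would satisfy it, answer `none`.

Vacating (2,3). Empty cells in order:
  (0,2): 0/4 same-type → still unsatisfied.
  (0,4): 0/3 same-type → still unsatisfied.
  (0,5): 0/1 same-type → still unsatisfied.
  (1,1): 1/7 same-type → still unsatisfied.
  (1,4): 0/5 same-type → still unsatisfied.
  (3,0): 0/2 same-type → still unsatisfied.
  (3,1): 0/3 same-type → still unsatisfied.
  (3,2): 1/3 same-type → still unsatisfied.
  (3,4): 1/4 same-type → still unsatisfied.

none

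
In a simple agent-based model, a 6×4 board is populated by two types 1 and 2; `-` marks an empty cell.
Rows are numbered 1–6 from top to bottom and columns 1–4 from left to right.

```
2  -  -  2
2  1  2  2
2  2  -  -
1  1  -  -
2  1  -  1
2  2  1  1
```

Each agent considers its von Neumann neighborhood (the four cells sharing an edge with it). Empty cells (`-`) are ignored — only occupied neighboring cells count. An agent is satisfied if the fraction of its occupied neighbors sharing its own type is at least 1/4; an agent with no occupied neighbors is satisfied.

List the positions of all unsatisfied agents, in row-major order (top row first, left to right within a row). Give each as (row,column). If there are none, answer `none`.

(2,2)

Row 1: (1,1)2 1/1 ok · (1,4)2 1/1 ok
Row 2: (2,1)2 2/3 ok · (2,2)1 0/3 unhappy · (2,3)2 1/2 ok · (2,4)2 2/2 ok
Row 3: (3,1)2 2/3 ok · (3,2)2 1/3 ok
Row 4: (4,1)1 1/3 ok · (4,2)1 2/3 ok
Row 5: (5,1)2 1/3 ok · (5,2)1 1/3 ok · (5,4)1 1/1 ok
Row 6: (6,1)2 2/2 ok · (6,2)2 1/3 ok · (6,3)1 1/2 ok · (6,4)1 2/2 ok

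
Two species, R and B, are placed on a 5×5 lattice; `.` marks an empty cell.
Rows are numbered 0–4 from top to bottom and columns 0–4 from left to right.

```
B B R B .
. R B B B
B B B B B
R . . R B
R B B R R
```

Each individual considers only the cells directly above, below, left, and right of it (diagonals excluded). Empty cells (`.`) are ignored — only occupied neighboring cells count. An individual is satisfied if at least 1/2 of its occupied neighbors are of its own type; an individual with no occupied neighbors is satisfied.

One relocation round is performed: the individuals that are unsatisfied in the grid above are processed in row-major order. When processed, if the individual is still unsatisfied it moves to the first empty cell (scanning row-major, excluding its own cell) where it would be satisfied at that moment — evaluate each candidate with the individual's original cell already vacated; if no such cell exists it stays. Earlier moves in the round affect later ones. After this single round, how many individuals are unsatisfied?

Initially unsatisfied (in order): (0,1), (0,2), (1,1), (3,3), (3,4).
  (0,1) → (0,4).
  (0,2) → (0,1).
  (1,1): no empty cell satisfies it; stays.
  (3,3): no empty cell satisfies it; stays.
  (3,4) → (0,2).
Resulting grid:
B R B B B
. R B B B
B B B B B
R . . R .
R B B R R
Unsatisfied now: (0,0), (0,1), (1,1).

3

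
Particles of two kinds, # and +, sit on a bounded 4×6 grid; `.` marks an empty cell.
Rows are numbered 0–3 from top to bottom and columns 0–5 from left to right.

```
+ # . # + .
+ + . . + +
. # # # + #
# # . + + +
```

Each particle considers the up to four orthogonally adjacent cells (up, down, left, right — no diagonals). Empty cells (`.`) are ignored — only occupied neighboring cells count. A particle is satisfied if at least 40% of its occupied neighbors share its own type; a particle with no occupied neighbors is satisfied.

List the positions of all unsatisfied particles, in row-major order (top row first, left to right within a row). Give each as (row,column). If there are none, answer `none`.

(0,1), (0,3), (1,1), (2,3), (2,5)

Row 0: (0,0)+ 1/2 satisfied · (0,1)# 0/2 not · (0,3)# 0/1 not · (0,4)+ 1/2 satisfied
Row 1: (1,0)+ 2/2 satisfied · (1,1)+ 1/3 not · (1,4)+ 3/3 satisfied · (1,5)+ 1/2 satisfied
Row 2: (2,1)# 2/3 satisfied · (2,2)# 2/2 satisfied · (2,3)# 1/3 not · (2,4)+ 2/4 satisfied · (2,5)# 0/3 not
Row 3: (3,0)# 1/1 satisfied · (3,1)# 2/2 satisfied · (3,3)+ 1/2 satisfied · (3,4)+ 3/3 satisfied · (3,5)+ 1/2 satisfied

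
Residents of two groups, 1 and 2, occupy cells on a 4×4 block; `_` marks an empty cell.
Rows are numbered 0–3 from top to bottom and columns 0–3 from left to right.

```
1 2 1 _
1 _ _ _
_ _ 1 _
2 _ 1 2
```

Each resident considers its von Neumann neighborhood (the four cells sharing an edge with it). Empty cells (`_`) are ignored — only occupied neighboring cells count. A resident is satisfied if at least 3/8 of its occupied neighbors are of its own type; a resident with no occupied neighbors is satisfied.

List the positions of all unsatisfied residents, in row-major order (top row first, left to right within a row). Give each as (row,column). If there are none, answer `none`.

Row 0: (0,0)1 1/2 satisfied · (0,1)2 0/2 not · (0,2)1 0/1 not
Row 1: (1,0)1 1/1 satisfied
Row 2: (2,2)1 1/1 satisfied
Row 3: (3,0)2 0/0 satisfied · (3,2)1 1/2 satisfied · (3,3)2 0/1 not

(0,1), (0,2), (3,3)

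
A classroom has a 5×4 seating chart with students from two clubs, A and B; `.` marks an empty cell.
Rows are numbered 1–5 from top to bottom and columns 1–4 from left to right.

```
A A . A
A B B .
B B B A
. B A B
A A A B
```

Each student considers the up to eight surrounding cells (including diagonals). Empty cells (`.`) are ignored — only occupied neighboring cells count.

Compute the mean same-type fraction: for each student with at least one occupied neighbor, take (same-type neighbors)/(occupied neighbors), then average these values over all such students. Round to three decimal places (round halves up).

0.486

(1,1)A 2/3
(1,2)A 2/4
(1,4)A 0/1
(2,1)A 2/5
(2,2)B 4/7
(2,3)B 3/6
(3,1)B 3/4
(3,2)B 5/7
(3,3)B 5/7
(3,4)A 1/4
(4,2)B 3/7
(4,3)A 3/8
(4,4)B 2/5
(5,1)A 1/2
(5,2)A 3/4
(5,3)A 2/5
(5,4)B 1/3
Sum over 17 students: 2/3 + 2/4 + 0/1 + 2/5 + 4/7 + 3/6 + 3/4 + 5/7 + 5/7 + 1/4 + 3/7 + 3/8 + 2/5 + 1/2 + 3/4 + 2/5 + 1/3 = 2311/280; mean = 2311/280 ÷ 17 = 2311/4760 = 0.485504… → 0.486.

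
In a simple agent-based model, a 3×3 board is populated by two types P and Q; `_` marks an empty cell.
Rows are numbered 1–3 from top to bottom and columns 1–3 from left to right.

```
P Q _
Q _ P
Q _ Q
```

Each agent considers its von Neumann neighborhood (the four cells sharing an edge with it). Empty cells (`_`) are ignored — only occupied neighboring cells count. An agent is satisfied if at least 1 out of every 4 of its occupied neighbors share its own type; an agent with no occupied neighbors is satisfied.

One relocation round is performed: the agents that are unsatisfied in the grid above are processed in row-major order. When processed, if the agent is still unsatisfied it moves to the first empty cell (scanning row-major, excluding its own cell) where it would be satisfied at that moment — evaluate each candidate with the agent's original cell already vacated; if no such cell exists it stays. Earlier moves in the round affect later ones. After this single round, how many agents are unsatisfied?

0

Initially unsatisfied (in order): (1,1), (1,2), (2,3), (3,3).
  (1,1) → (1,3).
  (1,2) → (1,1).
  (2,3): now satisfied by earlier moves; stays.
  (3,3) → (1,2).
Resulting grid:
Q Q P
Q _ P
Q _ _
All satisfied now.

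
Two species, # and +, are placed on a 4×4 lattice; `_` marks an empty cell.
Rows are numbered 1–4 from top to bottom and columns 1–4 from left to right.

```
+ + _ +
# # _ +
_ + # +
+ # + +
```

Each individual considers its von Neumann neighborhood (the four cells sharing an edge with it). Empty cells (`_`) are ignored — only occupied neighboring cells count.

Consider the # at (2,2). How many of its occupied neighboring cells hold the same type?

Occupied neighbors of (2,2): (1,2)=+, (3,2)=+, (2,1)=#.
Same type (#): 1 of 3.

1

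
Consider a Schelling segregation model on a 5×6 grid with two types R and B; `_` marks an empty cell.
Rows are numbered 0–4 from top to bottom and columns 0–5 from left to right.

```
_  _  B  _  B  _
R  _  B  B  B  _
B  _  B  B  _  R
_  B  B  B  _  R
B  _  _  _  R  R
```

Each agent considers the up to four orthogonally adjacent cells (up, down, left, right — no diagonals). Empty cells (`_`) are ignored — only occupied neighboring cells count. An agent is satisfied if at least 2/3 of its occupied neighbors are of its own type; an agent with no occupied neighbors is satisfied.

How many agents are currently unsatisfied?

(0,2)B 1/1 ok
(0,4)B 1/1 ok
(1,0)R 0/1 unhappy
(1,2)B 3/3 ok
(1,3)B 3/3 ok
(1,4)B 2/2 ok
(2,0)B 0/1 unhappy
(2,2)B 3/3 ok
(2,3)B 3/3 ok
(2,5)R 1/1 ok
(3,1)B 1/1 ok
(3,2)B 3/3 ok
(3,3)B 2/2 ok
(3,5)R 2/2 ok
(4,0)B 0/0 ok
(4,4)R 1/1 ok
(4,5)R 2/2 ok
Unsatisfied: (1,0), (2,0) — 2 in total.

2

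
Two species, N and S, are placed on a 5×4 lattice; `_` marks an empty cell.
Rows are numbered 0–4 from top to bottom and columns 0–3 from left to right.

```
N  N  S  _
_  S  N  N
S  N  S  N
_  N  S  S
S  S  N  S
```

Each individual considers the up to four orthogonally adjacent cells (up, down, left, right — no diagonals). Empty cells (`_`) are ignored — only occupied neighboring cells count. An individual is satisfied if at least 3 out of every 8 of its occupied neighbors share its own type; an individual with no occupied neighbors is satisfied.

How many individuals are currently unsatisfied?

Row 0: (0,0)N 1/1 ✓ · (0,1)N 1/3 ✗ · (0,2)S 0/2 ✗
Row 1: (1,1)S 0/3 ✗ · (1,2)N 1/4 ✗ · (1,3)N 2/2 ✓
Row 2: (2,0)S 0/1 ✗ · (2,1)N 1/4 ✗ · (2,2)S 1/4 ✗ · (2,3)N 1/3 ✗
Row 3: (3,1)N 1/3 ✗ · (3,2)S 2/4 ✓ · (3,3)S 2/3 ✓
Row 4: (4,0)S 1/1 ✓ · (4,1)S 1/3 ✗ · (4,2)N 0/3 ✗ · (4,3)S 1/2 ✓
Unsatisfied: (0,1), (0,2), (1,1), (1,2), (2,0), (2,1), (2,2), (2,3), (3,1), (4,1), (4,2) — 11 in total.

11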